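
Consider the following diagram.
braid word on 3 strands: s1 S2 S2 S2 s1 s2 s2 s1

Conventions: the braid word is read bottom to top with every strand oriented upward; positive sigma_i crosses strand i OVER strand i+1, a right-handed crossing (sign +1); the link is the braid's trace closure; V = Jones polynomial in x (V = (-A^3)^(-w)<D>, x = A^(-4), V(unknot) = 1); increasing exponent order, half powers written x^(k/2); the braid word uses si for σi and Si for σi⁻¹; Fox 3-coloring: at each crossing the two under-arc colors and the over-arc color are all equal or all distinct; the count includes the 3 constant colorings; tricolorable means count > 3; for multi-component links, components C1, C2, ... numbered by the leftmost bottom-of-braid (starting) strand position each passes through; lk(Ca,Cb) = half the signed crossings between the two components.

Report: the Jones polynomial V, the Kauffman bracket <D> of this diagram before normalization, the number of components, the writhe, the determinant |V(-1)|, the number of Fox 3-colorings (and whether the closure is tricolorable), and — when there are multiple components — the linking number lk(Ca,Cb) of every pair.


V(x) = -x^-1 + 2 - x + 2x^2 - x^3 + x^4 - x^5
bracket: -A^-14 + A^-10 - A^-6 + 2A^-2 - A^2 + 2A^6 - A^10, w = +2
1 component, writhe +2, over 8 crossings
det 9, colorings 9 of 3^8 — tricolorable
observation: det 9 = |V(-1)|; divisible by 3, so tricolorable


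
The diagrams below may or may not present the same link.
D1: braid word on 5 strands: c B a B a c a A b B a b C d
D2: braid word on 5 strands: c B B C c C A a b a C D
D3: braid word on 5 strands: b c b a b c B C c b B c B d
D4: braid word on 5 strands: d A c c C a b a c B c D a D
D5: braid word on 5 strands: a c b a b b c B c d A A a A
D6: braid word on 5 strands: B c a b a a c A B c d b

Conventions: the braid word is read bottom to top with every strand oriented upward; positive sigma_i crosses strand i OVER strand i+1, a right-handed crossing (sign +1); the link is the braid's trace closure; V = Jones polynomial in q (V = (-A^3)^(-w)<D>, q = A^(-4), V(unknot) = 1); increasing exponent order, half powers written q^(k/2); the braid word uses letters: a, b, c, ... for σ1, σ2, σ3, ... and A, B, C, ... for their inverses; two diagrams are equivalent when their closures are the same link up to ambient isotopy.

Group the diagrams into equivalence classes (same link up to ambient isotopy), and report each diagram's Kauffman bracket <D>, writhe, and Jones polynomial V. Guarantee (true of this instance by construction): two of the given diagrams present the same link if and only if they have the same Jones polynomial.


grouping into links: {D1} | {D2} | {D3, D4, D5, D6}
V(D1) = q + q^3 - q^4  (w +4, c 14, <D> = -A^-4 + 1 + A^8)
V(D2) = 1  [12 crossings, <D> = A^-6, w = -2]
V(D3) = q - q^2 + 2q^3 - q^4 + q^5 - q^6  [14 crossings, <D> = -A^-6 + A^-2 - A^2 + 2A^6 - A^10 + A^14, w = +6]
V(D4) = q - q^2 + 2q^3 - q^4 + q^5 - q^6  [14 crossings, <D> = -A^-12 + A^-8 - A^-4 + 2 - A^4 + A^8, w = +4]
V(D5) = q - q^2 + 2q^3 - q^4 + q^5 - q^6  [14 crossings, <D> = -A^-6 + A^-2 - A^2 + 2A^6 - A^10 + A^14, w = +6]
D6 (bracket -A^-6 + A^-2 - A^2 + 2A^6 - A^10 + A^14; 12 crossings at w = +6): V = q - q^2 + 2q^3 - q^4 + q^5 - q^6
why: 3 classes among 6 diagrams; unequal V(q) rules out equality


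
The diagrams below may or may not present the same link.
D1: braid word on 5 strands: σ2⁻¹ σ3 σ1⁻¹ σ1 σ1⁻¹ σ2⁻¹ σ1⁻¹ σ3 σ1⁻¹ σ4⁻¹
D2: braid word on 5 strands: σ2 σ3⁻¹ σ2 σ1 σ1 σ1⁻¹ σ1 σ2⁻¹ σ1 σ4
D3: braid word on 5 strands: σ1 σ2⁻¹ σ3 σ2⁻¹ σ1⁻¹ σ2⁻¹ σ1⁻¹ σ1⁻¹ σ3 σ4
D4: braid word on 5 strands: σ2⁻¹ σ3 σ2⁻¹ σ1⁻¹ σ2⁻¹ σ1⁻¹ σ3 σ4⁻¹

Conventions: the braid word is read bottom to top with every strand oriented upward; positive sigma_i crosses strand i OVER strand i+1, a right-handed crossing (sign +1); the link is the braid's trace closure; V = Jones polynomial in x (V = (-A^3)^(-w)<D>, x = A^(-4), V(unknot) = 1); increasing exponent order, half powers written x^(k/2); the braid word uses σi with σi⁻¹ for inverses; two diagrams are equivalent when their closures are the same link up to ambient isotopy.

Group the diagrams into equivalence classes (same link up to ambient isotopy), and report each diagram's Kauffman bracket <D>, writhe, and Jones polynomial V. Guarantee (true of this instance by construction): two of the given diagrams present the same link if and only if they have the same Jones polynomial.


equivalence classes: {D1, D3, D4} | {D2}
D1 (bracket A^-16 - A^-12 + 2A^-8 - 2A^-4 + 2 - 2A^4 + A^8; 10 crossings at w = -4): V = x^-5 - 2x^-4 + 2x^-3 - 2x^-2 + 2x^-1 - 1 + x
D2 (bracket -A^-12 + A^-8 - A^-4 + 2 - A^4 + A^8; 10 crossings at w = +4): V = x - x^2 + 2x^3 - x^4 + x^5 - x^6
V(D3) = x^-5 - 2x^-4 + 2x^-3 - 2x^-2 + 2x^-1 - 1 + x  (w -2, c 10, <D> = A^-10 - A^-6 + 2A^-2 - 2A^2 + 2A^6 - 2A^10 + A^14)
V(D4) = x^-5 - 2x^-4 + 2x^-3 - 2x^-2 + 2x^-1 - 1 + x  [8 crossings, <D> = A^-16 - A^-12 + 2A^-8 - 2A^-4 + 2 - 2A^4 + A^8, w = -4]
key observation: V(x) takes 2 values over 4 diagrams, fixing the grouping


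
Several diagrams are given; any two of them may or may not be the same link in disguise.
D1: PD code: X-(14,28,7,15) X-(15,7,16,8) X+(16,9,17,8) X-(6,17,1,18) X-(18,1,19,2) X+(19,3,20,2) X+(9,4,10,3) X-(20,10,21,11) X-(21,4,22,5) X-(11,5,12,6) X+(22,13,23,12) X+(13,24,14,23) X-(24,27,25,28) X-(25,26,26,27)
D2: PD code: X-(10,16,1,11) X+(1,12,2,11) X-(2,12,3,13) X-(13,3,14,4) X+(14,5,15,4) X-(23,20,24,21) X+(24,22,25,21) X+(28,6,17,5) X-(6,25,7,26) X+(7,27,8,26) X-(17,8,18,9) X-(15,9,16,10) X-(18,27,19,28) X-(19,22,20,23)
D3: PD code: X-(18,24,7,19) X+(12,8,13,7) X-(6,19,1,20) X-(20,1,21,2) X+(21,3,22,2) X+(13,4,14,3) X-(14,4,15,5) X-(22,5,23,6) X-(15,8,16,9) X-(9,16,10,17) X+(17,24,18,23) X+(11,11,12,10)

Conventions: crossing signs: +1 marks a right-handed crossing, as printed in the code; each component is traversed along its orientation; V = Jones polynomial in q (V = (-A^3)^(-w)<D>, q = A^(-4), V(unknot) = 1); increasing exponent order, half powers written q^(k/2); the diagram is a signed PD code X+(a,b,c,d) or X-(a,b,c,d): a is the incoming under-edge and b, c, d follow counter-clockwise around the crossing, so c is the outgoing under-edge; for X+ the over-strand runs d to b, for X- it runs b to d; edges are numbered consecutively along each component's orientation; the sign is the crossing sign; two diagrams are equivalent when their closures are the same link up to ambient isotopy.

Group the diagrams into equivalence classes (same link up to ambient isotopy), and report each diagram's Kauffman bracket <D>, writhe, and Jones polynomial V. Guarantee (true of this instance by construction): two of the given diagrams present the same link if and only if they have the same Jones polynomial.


grouping into links: {D1, D2, D3}
V(D1) = q^-3 + q^-2 + q^-1 + 1  (w -4, c 14, <D> = A^-12 + A^-8 + A^-4 + 1)
V(D2) = q^-3 + q^-2 + q^-1 + 1  [14 crossings, <D> = A^-12 + A^-8 + A^-4 + 1, w = -4]
D3 (bracket A^-6 + A^-2 + A^2 + A^6; 12 crossings at w = -2): V = q^-3 + q^-2 + q^-1 + 1
why: all 3 diagrams share one V(q), hence one class


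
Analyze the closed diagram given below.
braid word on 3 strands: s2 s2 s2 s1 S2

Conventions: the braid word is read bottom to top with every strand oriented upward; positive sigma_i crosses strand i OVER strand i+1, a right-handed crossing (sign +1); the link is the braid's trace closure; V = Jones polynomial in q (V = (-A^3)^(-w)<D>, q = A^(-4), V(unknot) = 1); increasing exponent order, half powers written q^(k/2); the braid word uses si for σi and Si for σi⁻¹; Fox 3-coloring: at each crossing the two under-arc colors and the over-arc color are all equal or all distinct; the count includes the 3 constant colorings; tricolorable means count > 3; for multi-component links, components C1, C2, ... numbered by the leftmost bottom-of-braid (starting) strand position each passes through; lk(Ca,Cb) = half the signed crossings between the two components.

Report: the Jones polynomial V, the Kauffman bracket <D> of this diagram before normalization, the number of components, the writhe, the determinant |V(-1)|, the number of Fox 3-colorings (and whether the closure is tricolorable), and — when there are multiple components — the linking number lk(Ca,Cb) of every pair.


V = -q^(1/2) - q^(5/2)
<D> = A^-1 + A^7 (w = +3)
2 components over 5 crossings, w = +3
lk(C1,C2): +1
3 Fox colorings among 3^5, |V(-1)| = 2: not tricolorable
why: w = +3 (over 5 crossings) is diagram-only; (-A^3)^(-3) removes it from V


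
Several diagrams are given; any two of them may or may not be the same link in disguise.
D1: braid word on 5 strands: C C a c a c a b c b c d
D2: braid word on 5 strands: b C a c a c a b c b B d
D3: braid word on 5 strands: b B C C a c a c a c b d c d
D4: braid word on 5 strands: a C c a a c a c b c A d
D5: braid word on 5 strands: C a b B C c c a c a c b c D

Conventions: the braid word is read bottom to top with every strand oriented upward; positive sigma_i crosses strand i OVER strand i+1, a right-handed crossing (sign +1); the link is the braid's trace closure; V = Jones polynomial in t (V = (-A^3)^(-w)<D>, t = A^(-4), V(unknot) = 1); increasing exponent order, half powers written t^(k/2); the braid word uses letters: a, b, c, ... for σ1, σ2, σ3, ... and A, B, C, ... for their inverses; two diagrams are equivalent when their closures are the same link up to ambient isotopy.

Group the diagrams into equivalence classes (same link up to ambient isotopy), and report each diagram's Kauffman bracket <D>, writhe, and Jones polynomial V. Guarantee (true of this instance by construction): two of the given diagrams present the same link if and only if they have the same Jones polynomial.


classes: {D1, D2, D3, D4, D5}
V(D1) = t^2 + 2t^4 - 2t^5 + t^6 - 2t^7 + t^8  [12 crossings, <D> = A^-8 - 2A^-4 + 1 - 2A^4 + 2A^8 + A^16, w = +8]
V(D2) = t^2 + 2t^4 - 2t^5 + t^6 - 2t^7 + t^8  [12 crossings, <D> = A^-8 - 2A^-4 + 1 - 2A^4 + 2A^8 + A^16, w = +8]
D3 (bracket A^-8 - 2A^-4 + 1 - 2A^4 + 2A^8 + A^16; 14 crossings at w = +8): V = t^2 + 2t^4 - 2t^5 + t^6 - 2t^7 + t^8
V(D4) = t^2 + 2t^4 - 2t^5 + t^6 - 2t^7 + t^8  [12 crossings, <D> = A^-8 - 2A^-4 + 1 - 2A^4 + 2A^8 + A^16, w = +8]
V(D5) = t^2 + 2t^4 - 2t^5 + t^6 - 2t^7 + t^8  [14 crossings, <D> = A^-14 - 2A^-10 + A^-6 - 2A^-2 + 2A^2 + A^10, w = +6]
insight: one V(t) for all 5 diagrams — one class (guaranteed)


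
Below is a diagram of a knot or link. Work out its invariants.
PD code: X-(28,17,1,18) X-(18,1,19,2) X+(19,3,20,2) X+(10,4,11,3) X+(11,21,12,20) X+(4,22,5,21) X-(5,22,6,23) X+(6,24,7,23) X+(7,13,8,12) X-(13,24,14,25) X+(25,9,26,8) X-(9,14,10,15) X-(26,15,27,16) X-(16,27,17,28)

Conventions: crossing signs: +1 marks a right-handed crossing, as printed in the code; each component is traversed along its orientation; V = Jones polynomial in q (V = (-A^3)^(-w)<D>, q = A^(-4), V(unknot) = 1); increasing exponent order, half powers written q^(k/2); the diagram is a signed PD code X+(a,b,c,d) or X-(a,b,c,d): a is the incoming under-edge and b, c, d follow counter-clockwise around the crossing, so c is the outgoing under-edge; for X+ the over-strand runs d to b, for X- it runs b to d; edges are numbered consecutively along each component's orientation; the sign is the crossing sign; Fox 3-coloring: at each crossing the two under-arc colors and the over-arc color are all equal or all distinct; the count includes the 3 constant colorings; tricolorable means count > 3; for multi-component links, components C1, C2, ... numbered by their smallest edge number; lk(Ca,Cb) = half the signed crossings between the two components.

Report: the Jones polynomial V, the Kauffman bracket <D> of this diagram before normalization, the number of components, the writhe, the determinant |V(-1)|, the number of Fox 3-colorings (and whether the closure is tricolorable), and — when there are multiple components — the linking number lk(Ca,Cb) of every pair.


Jones polynomial: V(q) = -q^-3 + 2q^-2 - 2q^-1 + 3 - 2q + 2q^2 - q^3
<D> = -A^-12 + 2A^-8 - 2A^-4 + 3 - 2A^4 + 2A^8 - A^12; writhe 0
components 1, writhe 0 (14 crossings)
3-colorings: 3 of 3^14, det 13 — not tricolorable
note: det 13 = |V(-1)|; not divisible by 3, so not tricolorable


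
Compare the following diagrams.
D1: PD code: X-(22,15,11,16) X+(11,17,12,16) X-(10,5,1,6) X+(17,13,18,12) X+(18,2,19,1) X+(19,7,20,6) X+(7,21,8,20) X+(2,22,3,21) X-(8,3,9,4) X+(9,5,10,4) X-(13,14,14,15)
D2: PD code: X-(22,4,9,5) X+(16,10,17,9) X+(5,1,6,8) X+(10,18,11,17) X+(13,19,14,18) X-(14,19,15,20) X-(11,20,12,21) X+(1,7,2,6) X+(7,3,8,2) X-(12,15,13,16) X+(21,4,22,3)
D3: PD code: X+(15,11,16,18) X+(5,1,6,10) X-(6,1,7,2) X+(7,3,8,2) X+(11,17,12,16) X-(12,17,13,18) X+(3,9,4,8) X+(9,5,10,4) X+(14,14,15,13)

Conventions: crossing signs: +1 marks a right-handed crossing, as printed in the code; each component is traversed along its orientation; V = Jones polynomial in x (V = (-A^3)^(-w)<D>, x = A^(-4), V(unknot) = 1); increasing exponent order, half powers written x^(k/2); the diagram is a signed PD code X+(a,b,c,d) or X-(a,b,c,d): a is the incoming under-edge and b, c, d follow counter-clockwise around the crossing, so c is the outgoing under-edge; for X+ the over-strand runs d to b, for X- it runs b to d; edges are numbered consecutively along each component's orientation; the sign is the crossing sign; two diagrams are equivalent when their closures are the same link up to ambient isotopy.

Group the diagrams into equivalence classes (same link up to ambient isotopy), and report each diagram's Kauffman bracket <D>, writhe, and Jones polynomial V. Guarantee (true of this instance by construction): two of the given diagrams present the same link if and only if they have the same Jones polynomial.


equivalence classes: {D1} | {D2, D3}
D1 (bracket A^-9 + A^-1 - A^3 + A^7; 11 crossings at w = +3): V = -x^(1/2) + x^(3/2) - x^(5/2) - x^(9/2)
D2 (bracket -A^-9 + A^-1 + A^3 + A^7; 11 crossings at w = +3): V = -x^(1/2) - x^(3/2) - x^(5/2) + x^(9/2)
V(D3) = -x^(1/2) - x^(3/2) - x^(5/2) + x^(9/2)  [9 crossings, <D> = -A^-3 + A^5 + A^9 + A^13, w = +5]
key observation: 2 classes among 3 diagrams; unequal V(x) rules out equality


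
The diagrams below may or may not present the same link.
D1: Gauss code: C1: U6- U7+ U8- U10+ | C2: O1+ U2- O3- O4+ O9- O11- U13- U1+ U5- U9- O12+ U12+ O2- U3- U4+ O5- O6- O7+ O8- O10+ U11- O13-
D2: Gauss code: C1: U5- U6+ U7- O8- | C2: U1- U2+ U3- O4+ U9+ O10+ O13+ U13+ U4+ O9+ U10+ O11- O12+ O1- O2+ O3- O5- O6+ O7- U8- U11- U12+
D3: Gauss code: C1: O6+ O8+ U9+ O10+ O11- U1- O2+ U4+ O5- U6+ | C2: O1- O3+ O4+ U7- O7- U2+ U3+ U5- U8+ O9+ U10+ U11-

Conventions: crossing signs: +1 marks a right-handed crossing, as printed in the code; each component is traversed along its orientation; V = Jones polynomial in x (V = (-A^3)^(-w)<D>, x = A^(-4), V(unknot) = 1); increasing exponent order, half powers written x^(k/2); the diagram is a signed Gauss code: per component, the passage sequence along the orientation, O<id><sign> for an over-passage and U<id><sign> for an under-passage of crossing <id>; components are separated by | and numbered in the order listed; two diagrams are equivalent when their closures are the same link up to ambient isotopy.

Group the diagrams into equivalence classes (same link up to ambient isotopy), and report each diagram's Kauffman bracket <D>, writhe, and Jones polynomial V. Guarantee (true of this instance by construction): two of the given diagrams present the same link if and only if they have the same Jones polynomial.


grouping into links: {D1} | {D2} | {D3}
V(D1) = x^(-9/2) - x^(-5/2) - x^(-3/2) - x^(-1/2)  (w -3, c 13, <D> = A^-7 + A^-3 + A - A^9)
V(D2) = -x^(-3/2) - 2x^(1/2) + x^(3/2) - x^(5/2) + x^(7/2)  [13 crossings, <D> = -A^-11 + A^-7 - A^-3 + 2A + A^9, w = +1]
D3 (bracket A^-1 + A^7; 11 crossings at w = +3): V = -x^(1/2) - x^(5/2)
why: 3 classes among 3 diagrams; unequal V(x) rules out equality


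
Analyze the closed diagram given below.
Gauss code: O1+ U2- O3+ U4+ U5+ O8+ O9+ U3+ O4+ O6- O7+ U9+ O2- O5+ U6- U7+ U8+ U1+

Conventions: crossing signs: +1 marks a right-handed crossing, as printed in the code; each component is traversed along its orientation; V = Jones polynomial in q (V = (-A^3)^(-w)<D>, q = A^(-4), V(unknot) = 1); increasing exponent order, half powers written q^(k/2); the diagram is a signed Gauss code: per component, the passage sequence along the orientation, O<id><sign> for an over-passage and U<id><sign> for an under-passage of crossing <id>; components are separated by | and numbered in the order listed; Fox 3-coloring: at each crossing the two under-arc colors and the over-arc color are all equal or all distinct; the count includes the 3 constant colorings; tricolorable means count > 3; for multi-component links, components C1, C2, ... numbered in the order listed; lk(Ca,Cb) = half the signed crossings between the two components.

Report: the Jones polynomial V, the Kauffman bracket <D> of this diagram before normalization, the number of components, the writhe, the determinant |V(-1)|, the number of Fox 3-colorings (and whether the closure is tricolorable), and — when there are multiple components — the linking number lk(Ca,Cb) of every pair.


Jones polynomial: V(q) = q - q^2 + 2q^3 - q^4 + q^5 - q^6
<D> = A^-9 - A^-5 + A^-1 - 2A^3 + A^7 - A^11; writhe +5
components 1, writhe +5 (9 crossings)
3-colorings: 3 of 3^9, det 7 — not tricolorable
note: det 7 = |V(-1)|; not divisible by 3, so not tricolorable


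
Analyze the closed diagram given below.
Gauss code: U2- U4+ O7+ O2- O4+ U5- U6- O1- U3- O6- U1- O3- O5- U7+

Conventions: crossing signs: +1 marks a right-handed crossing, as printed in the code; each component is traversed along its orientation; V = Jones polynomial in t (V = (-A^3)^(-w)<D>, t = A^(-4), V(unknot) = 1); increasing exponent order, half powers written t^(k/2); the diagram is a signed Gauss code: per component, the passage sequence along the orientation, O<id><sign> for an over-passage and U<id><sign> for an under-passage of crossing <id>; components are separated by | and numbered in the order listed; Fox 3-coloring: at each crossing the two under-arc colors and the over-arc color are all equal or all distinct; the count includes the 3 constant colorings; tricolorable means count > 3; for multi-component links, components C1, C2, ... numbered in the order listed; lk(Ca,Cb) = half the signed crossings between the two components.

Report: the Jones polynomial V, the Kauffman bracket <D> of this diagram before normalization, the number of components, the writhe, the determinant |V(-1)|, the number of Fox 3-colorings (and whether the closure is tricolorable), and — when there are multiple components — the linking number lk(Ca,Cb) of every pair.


Jones polynomial: V(t) = -t^-4 + t^-3 + t^-1
<D> = -A^-5 - A^3 + A^7; writhe -3
components 1, writhe -3 (7 crossings)
3-colorings: 9 of 3^7, det 3 — tricolorable
note: the span of V is 3, forcing >= 3 crossings in any diagram


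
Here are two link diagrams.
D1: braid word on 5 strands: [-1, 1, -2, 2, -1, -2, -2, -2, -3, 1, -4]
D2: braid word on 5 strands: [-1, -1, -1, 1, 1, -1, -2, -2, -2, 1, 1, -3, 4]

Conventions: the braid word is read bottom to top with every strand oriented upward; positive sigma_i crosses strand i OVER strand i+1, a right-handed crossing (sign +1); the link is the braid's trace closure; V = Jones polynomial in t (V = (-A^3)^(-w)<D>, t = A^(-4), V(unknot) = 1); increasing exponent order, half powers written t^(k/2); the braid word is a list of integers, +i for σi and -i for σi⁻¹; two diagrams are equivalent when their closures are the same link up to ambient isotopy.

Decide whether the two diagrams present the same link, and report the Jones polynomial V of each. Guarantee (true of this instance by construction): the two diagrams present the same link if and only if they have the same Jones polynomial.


equivalent: yes
D1 (bracket A^-13 + A^-9 + A^-5 - A^3; 11 crossings at w = -5): V = t^(-9/2) - t^(-5/2) - t^(-3/2) - t^(-1/2)
D2 (bracket A^-7 + A^-3 + A - A^9; 13 crossings at w = -3): V = t^(-9/2) - t^(-5/2) - t^(-3/2) - t^(-1/2)
key observation: D2 (13 crossings) and D1 (11) are Markov-related braid presentations


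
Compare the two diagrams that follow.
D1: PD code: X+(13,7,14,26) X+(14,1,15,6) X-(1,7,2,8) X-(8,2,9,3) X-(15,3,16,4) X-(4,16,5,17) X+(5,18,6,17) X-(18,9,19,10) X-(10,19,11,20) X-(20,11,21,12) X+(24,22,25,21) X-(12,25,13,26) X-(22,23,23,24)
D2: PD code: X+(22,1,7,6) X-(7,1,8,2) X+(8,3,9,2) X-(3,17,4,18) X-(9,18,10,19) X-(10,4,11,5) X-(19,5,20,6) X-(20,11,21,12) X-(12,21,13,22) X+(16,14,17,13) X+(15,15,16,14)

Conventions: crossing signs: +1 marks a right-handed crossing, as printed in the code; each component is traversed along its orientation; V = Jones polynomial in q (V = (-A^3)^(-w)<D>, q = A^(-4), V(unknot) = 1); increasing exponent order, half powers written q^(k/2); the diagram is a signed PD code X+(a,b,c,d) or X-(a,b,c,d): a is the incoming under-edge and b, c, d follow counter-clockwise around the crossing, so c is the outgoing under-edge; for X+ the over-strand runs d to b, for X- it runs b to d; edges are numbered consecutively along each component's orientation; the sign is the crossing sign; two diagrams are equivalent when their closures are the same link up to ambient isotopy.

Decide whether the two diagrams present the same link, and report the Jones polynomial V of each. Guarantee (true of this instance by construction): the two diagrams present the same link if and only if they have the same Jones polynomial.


equivalent: yes
D1 (bracket A^-9 + 2A^-1 - A^3 + A^7 - A^11; 13 crossings at w = -5): V = q^(-13/2) - q^(-11/2) + q^(-9/2) - 2q^(-7/2) - q^(-3/2)
V(D2) = q^(-13/2) - q^(-11/2) + q^(-9/2) - 2q^(-7/2) - q^(-3/2)  (w -3, c 11, <D> = A^-3 + 2A^5 - A^9 + A^13 - A^17)
key observation: all 2 diagrams share one V(q), hence one class


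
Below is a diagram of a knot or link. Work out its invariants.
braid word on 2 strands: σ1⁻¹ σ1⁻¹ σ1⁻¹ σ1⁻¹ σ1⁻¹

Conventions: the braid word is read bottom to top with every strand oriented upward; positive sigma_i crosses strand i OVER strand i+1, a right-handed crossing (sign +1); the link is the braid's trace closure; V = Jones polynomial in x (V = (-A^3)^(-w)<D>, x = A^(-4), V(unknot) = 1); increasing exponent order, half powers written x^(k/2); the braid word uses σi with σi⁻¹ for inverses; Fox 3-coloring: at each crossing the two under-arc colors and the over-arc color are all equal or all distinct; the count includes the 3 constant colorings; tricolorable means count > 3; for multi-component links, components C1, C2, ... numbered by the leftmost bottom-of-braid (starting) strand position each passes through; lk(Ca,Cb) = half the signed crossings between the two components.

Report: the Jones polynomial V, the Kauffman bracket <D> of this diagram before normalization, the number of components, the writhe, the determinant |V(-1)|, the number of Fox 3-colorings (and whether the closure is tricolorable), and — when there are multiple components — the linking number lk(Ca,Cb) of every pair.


Jones polynomial: V(x) = -x^-7 + x^-6 - x^-5 + x^-4 + x^-2
<D> = -A^-7 - A + A^5 - A^9 + A^13; writhe -5
components 1, writhe -5 (5 crossings)
3-colorings: 3 of 3^5, det 5 — not tricolorable
note: w = -5 (over 5 crossings) is diagram-only; (-A^3)^(5) removes it from V


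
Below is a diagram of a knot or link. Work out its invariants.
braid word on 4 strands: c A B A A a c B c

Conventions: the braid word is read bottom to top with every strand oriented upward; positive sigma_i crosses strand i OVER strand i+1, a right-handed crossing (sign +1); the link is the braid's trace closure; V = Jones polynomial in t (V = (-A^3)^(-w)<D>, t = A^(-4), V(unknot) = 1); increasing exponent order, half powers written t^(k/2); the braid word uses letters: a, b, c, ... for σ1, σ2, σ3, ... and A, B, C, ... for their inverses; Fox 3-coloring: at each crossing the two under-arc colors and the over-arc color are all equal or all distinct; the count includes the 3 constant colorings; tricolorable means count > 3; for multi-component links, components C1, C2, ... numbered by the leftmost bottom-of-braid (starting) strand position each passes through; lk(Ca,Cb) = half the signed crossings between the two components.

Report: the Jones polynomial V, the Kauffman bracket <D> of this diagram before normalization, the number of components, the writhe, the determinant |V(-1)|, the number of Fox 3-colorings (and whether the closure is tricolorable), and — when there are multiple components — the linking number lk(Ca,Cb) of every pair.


Jones polynomial: V(t) = -t^-3 + 2t^-2 - 2t^-1 + 3 - 2t + 2t^2 - t^3
<D> = A^-15 - 2A^-11 + 2A^-7 - 3A^-3 + 2A - 2A^5 + A^9; writhe -1
components 1, writhe -1 (9 crossings)
3-colorings: 3 of 3^9, det 13 — not tricolorable
note: det 13 = |V(-1)|; not divisible by 3, so not tricolorable


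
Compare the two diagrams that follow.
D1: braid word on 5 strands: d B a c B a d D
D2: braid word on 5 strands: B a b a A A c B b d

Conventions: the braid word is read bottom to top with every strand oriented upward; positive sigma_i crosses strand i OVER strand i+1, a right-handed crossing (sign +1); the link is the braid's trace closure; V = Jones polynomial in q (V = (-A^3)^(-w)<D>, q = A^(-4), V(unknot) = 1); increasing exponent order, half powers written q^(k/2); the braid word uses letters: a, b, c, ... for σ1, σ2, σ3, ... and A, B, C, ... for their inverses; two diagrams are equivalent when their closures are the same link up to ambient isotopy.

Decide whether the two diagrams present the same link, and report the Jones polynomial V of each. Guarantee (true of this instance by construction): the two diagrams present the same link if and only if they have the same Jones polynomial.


same link: no
V(D1) = q^-2 - q^-1 + 1 - q + q^2  [8 crossings, <D> = A^-2 - A^2 + A^6 - A^10 + A^14, w = +2]
V(D2) = 1  [10 crossings, <D> = A^6, w = +2]
insight: V(q) takes 2 values over 2 diagrams, fixing the grouping


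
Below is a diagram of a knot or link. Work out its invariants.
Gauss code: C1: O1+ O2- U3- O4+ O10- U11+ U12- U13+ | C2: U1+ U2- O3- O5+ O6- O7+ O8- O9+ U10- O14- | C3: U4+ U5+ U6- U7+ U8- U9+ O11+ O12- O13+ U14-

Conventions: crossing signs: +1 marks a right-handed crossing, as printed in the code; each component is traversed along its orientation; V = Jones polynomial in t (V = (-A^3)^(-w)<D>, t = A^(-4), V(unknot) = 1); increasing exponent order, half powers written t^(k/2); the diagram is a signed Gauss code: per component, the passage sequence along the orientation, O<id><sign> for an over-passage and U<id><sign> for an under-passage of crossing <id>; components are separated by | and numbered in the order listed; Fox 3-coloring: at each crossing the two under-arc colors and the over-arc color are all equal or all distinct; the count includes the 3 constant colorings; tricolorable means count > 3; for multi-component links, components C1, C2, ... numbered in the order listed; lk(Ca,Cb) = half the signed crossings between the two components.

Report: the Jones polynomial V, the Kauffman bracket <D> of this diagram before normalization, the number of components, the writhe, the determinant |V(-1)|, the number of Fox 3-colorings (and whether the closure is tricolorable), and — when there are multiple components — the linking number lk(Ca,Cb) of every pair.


V(t) = t^-2 + 2 + t^2
bracket: A^-8 + 2 + A^8, w = 0
3 components, writhe 0, over 14 crossings
lk(C1,C2) = -1
linking number lk(C1,C3) = +1
lk(C2,C3): 0
det 4, colorings 3 of 3^14 — not tricolorable
observation: det 4 = |V(-1)|; not divisible by 3, so not tricolorable


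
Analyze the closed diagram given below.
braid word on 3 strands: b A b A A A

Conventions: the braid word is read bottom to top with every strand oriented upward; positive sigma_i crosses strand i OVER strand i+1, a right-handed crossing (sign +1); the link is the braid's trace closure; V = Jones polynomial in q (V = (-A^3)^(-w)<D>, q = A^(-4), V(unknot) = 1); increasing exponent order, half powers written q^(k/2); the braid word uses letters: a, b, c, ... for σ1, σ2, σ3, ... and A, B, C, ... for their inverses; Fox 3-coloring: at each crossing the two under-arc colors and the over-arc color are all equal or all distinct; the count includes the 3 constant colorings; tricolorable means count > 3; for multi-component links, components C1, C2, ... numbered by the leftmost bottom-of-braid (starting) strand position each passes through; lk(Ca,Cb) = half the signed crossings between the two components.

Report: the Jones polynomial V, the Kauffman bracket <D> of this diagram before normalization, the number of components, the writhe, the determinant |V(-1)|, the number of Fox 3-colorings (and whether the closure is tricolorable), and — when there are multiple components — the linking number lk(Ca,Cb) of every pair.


Jones polynomial: V(q) = q^-5 - 2q^-4 + 2q^-3 - 2q^-2 + 2q^-1 - 1 + q
<D> = A^-10 - A^-6 + 2A^-2 - 2A^2 + 2A^6 - 2A^10 + A^14; writhe -2
components 1, writhe -2 (6 crossings)
3-colorings: 3 of 3^6, det 11 — not tricolorable
note: w = -2 (over 6 crossings) is diagram-only; (-A^3)^(2) removes it from V


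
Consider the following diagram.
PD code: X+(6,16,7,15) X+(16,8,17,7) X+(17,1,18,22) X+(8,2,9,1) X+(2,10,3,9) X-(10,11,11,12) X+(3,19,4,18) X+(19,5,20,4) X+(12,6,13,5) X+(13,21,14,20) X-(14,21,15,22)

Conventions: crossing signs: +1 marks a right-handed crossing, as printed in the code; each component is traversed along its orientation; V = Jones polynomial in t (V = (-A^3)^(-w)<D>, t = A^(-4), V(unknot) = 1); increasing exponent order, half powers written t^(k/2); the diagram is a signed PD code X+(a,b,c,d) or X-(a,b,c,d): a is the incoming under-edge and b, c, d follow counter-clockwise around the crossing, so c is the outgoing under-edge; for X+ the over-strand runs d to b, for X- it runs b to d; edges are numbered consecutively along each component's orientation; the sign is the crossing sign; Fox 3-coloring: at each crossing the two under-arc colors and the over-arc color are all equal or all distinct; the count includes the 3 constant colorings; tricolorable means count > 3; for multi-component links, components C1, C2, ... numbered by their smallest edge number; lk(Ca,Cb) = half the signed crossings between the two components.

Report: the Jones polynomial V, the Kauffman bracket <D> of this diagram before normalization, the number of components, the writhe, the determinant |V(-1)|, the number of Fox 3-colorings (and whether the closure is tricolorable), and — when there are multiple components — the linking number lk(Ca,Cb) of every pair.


Jones polynomial: V(t) = t^3 + t^5 - t^8
<D> = A^-11 - A - A^9; writhe +7
components 1, writhe +7 (11 crossings)
3-colorings: 9 of 3^11, det 3 — tricolorable
note: det 3 = |V(-1)|; divisible by 3, so tricolorable


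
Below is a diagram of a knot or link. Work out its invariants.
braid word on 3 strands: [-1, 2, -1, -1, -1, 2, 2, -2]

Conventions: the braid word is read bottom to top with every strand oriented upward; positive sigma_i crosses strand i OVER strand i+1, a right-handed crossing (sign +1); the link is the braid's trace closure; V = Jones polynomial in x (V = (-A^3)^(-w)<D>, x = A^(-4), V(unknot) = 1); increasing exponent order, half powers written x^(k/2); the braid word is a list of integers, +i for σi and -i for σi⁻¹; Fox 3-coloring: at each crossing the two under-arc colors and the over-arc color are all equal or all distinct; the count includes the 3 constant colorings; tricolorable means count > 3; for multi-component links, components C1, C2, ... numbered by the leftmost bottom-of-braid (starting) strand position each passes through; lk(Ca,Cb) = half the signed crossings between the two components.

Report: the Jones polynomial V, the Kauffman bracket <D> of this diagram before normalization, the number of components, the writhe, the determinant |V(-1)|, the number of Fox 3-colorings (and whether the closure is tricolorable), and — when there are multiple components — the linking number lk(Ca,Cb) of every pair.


V(x) = x^-5 - 2x^-4 + 2x^-3 - 2x^-2 + 2x^-1 - 1 + x
bracket: A^-10 - A^-6 + 2A^-2 - 2A^2 + 2A^6 - 2A^10 + A^14, w = -2
1 component, writhe -2, over 8 crossings
det 11, colorings 3 of 3^8 — not tricolorable
observation: free reduction leaves σ1⁻¹ σ2 σ1⁻¹ σ1⁻¹ σ1⁻¹ σ2 of the original 8 letters


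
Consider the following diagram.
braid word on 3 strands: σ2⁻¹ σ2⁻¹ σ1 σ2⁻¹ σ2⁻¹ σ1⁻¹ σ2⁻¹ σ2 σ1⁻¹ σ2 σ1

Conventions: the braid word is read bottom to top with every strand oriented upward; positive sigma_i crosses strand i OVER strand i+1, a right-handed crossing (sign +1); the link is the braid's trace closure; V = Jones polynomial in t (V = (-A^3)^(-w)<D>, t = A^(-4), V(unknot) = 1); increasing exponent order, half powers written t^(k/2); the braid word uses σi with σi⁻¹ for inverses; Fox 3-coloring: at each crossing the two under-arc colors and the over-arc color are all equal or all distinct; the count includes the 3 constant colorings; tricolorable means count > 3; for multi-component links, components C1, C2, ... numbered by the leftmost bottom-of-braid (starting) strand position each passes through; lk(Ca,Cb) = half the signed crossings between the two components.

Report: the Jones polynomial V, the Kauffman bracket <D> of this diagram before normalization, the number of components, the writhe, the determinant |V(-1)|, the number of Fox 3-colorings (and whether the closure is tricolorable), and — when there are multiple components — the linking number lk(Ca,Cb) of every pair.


Jones polynomial: V(t) = t^(-13/2) - 2t^(-11/2) + 2t^(-9/2) - 3t^(-7/2) + 2t^(-5/2) - 2t^(-3/2) + t^(-1/2) - t^(1/2)
<D> = A^-11 - A^-7 + 2A^-3 - 2A + 3A^5 - 2A^9 + 2A^13 - A^17; writhe -3
components 2, writhe -3 (11 crossings)
linking number lk(C1,C2) = -1
3-colorings: 3 of 3^11, det 14 — not tricolorable
note: span 7 respects span(V) <= c + mu - 1 = 12 for this 2-component diagram


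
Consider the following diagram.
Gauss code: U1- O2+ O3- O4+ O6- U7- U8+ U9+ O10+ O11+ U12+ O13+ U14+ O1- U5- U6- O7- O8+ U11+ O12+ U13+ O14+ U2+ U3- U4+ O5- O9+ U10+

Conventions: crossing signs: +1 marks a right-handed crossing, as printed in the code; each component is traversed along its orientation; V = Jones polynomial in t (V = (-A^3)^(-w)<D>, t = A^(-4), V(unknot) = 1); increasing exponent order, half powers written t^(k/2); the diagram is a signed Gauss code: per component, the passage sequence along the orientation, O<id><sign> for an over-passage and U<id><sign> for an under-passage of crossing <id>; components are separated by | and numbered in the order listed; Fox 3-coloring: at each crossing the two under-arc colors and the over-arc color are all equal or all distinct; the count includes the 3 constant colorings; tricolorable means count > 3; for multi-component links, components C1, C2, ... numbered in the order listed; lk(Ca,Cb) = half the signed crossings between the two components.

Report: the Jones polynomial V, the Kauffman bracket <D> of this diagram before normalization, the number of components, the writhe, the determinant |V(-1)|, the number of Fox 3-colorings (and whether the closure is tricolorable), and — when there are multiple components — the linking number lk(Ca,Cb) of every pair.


V(t) = 1 - t + 3t^2 - 3t^3 + 3t^4 - 4t^5 + 3t^6 - 2t^7 + t^8
bracket: A^-20 - 2A^-16 + 3A^-12 - 4A^-8 + 3A^-4 - 3 + 3A^4 - A^8 + A^12, w = +4
1 component, writhe +4, over 14 crossings
det 21, colorings 9 of 3^14 — tricolorable
observation: the span of V is 8, forcing >= 8 crossings in any diagram


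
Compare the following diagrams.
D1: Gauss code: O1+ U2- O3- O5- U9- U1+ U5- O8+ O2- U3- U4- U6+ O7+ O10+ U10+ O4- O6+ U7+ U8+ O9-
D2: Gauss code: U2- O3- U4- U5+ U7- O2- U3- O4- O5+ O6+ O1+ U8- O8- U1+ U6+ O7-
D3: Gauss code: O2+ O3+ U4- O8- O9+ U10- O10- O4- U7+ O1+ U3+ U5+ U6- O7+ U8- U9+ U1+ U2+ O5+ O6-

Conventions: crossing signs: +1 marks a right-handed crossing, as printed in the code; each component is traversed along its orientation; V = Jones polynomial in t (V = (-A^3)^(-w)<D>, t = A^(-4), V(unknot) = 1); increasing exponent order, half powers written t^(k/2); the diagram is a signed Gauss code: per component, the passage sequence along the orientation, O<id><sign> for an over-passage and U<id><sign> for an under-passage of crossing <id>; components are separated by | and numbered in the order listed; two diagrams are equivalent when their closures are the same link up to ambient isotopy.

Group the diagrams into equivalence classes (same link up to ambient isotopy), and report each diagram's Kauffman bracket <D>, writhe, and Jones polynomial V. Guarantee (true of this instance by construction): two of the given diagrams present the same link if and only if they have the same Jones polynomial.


grouping into links: {D1} | {D2} | {D3}
V(D1) = 1  (w 0, c 10, <D> = 1)
V(D2) = -t^-4 + t^-3 + t^-1  [8 crossings, <D> = A^-2 + A^6 - A^10, w = -2]
V(D3) = t + t^3 - t^4  (w +2, c 10, <D> = -A^-10 + A^-6 + A^2)
key observation: 3 classes among 3 diagrams; unequal V(t) rules out equality


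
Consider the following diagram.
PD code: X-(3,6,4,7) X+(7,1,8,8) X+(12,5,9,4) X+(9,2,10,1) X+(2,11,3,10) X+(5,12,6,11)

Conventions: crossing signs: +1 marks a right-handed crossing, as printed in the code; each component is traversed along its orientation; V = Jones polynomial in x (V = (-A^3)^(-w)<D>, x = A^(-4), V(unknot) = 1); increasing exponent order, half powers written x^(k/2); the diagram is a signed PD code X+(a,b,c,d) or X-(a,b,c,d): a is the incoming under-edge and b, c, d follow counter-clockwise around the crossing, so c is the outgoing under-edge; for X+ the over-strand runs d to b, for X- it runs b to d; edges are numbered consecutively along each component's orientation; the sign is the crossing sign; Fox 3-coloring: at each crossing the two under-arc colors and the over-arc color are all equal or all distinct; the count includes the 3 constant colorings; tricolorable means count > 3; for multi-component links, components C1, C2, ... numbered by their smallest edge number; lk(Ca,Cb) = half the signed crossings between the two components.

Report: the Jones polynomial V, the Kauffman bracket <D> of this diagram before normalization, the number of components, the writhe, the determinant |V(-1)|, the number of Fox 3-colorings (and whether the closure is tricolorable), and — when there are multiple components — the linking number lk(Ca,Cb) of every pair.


Jones polynomial: V(x) = -x^(1/2) + x^(3/2) - x^(5/2) - x^(9/2)
<D> = -A^-6 - A^2 + A^6 - A^10; writhe +4
components 2, writhe +4 (6 crossings)
linking number lk(C1,C2) = +2
3-colorings: 3 of 3^6, det 4 — not tricolorable
note: |V(-1)| = 4: so not tricolorable, since 3 does not divide 4


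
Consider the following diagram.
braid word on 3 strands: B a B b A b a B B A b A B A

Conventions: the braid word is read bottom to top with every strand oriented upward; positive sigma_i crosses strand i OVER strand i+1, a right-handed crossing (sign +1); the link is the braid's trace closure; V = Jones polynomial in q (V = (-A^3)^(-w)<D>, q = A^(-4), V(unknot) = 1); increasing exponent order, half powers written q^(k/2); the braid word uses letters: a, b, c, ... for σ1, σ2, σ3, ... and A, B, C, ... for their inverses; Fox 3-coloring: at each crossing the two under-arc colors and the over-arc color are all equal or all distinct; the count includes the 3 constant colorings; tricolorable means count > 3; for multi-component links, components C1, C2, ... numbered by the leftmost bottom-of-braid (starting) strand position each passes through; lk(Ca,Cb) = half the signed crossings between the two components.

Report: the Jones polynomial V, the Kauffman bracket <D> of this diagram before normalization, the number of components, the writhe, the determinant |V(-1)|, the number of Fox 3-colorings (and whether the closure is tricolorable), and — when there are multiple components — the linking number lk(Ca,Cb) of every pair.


V = -q^-6 + q^-5 - q^-4 + 2q^-3 - q^-2 + q^-1
<D> = A^-8 - A^-4 + 2 - A^4 + A^8 - A^12 (w = -4)
1 component over 14 crossings, w = -4
3 Fox colorings among 3^14, |V(-1)| = 7: not tricolorable
why: the word shrinks to σ1 σ2⁻¹ σ2⁻¹ σ1⁻¹ σ2 σ1⁻¹ σ2⁻¹ σ1⁻¹ after cancelling
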